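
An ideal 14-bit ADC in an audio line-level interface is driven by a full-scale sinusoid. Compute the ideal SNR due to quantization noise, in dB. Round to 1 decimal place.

SNR = 6.02·14 + 1.76 = 86.04 dB.

86.0 dB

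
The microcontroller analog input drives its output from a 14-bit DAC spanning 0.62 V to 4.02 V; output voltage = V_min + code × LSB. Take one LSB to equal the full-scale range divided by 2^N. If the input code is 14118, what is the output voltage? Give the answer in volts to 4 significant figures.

3.550 V

Range = 4.02 − (0.62) = 3.4 V. LSB = 3.4 V / 2^14.
Output = V_min + (14118/16384) × range = 0.62 + 0.861694 × 3.4 V
      = 0.62 + 2.92976 = 3.54976 V.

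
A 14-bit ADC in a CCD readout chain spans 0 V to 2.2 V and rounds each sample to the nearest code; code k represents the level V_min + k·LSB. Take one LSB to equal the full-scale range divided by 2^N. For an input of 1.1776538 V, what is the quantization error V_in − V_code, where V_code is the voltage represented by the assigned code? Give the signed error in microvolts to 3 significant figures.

Full-scale range = 2.2 V. LSB = 2.2 V / 2^14 ≈ 134.3 µV.
Position in LSBs: (1.1776538 − (0)) × 16384/2.2 = 8770.3090; rounding gives k = 8770.
V_code = 0 + (8770/16384) × 2.2 = 1.1776123047 V.
e = 1.1776538 − (1.1776123047) = +41.5 µV.

+41.5 µV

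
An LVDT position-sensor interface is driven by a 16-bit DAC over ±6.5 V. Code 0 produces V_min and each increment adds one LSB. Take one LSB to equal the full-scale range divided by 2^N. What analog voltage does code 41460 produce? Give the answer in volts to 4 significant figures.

1.724 V

Range = 6.5 − (-6.5) = 13 V. LSB = 13 V / 2^16.
V_out = V_min + code × LSB = -6.5 V + 41460 × 13 V / 65536
      = -6.5 + 8.22418 = 1.72418 V.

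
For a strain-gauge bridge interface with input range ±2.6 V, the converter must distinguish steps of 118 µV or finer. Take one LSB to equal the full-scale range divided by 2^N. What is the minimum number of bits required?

16 bits

The full-scale span is 2.6 − (-2.6) = 5.2 V.
Required number of levels: 5.2/118 µV = 44068; smallest N with 2^N ≥ that is 16.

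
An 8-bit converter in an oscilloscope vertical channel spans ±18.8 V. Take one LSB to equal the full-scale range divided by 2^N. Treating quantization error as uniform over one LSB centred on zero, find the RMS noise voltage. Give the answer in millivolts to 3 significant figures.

Span: 18.8 V − (-18.8 V) = 37.6 V.
LSB = 37.6 V / 2^8 = 146.88 mV.
RMS of a uniform error over width LSB is LSB/√12 = 42.4 mV.

42.4 mV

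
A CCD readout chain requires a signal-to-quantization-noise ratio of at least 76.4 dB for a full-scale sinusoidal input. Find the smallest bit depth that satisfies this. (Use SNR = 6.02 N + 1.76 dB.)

13 bits

6.02 N + 1.76 ≥ 76.4 gives N ≥ 12.399, so the minimum integer is 13.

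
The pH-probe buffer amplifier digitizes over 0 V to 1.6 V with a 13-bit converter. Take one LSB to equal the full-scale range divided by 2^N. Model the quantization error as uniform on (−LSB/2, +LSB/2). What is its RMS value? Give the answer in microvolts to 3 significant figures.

56.4 µV

Full-scale range = 1.6 V.
LSB = 1.6 V ÷ 2^13 = 1.6/8192 V = 195.31 µV.
RMS of a uniform error over width LSB is LSB/√12 = 56.4 µV.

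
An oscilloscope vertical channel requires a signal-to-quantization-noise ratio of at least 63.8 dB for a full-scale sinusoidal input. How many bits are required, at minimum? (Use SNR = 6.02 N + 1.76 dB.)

N ≥ (63.8 − 1.76)/6.02 = 10.306 → N_min = 11.

11 bits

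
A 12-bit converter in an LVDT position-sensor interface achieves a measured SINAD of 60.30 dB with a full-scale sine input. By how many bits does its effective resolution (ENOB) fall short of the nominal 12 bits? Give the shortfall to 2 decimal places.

Effective bits = (60.30 − 1.76)/6.02 = 9.7243.
12 − 9.7243 = 2.28 bits below nominal.

2.28 bits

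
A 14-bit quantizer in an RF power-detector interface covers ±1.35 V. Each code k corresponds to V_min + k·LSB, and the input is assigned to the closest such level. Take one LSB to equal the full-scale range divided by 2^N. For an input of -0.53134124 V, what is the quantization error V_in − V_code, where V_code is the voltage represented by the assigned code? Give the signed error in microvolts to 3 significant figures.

−42.4 µV

The full-scale span is 1.35 − (-1.35) = 2.7 V. LSB = 2.7 V / 2^14 ≈ 164.8 µV.
(V_in − V_min)/LSB = (-0.53134124 − (-1.35)) × 16384/2.7 = 4967.7426 → nearest code k = 4968.
Reconstructed level: -1.35 + 4968 × 2.7/16384 V = -0.53129882813 V.
Error = V_in − V_code = -0.53134124 − (-0.53129882813) = −42.4 µV.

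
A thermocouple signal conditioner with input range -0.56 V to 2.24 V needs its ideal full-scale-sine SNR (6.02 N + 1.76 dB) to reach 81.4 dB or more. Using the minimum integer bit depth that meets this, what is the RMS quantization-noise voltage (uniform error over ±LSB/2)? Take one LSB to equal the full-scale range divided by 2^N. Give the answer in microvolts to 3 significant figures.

Range = 2.24 − (-0.56) = 2.8 V.
6.02 N + 1.76 ≥ 81.4 gives N ≥ 13.229, so the minimum integer is 14.
One LSB is 2.8 V / 16384 = 170.90 µV.
V_rms = LSB/√12 = 49.3 µV.

49.3 µV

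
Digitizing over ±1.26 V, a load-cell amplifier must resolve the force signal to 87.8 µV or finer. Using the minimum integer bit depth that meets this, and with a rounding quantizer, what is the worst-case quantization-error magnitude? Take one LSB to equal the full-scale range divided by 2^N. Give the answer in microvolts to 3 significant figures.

38.5 µV

Full-scale range = 1.26 V − (-1.26 V) = 2.52 V.
Need 2^N ≥ 2.52 V / 87.8 µV = 28700 → N_min = 15.
LSB = 2.52 V / 2^15 = 76.904 µV.
Half an LSB is 38.5 µV.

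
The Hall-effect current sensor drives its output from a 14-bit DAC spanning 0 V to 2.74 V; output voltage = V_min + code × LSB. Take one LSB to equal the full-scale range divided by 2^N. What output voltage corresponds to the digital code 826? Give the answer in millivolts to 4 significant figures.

138.1 mV

Span = 2.74 V. LSB = 2.74 V / 2^14.
Output = V_min + (826/16384) × range = 0 + 0.0504150 × 2.74 V
      = 0 V + 0.138137 V = 0.138137 V.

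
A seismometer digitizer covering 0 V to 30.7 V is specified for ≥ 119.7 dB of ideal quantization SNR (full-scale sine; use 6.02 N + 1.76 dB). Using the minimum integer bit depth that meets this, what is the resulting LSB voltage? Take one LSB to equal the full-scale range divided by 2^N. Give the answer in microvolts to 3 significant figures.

29.3 µV

Full-scale range = 30.7 V.
N ≥ (119.7 − 1.76)/6.02 = 19.591 → N_min = 20.
LSB = 30.7 V / 2^20 = 29.3 µV.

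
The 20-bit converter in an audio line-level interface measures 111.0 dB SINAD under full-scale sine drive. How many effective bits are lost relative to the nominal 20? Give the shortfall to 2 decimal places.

1.85 bits

N_eff = (111.0 − 1.76)/6.02 = 18.1462 bits.
Shortfall = 20 − 18.1462 = 1.8538 bits.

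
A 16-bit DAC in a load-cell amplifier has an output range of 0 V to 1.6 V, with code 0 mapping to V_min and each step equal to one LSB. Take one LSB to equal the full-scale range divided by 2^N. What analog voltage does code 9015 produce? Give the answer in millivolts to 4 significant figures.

V_FS = 1.6 V. LSB = 1.6 V / 2^16.
V_out = 0 + 9015 × (1.6/65536) V
      = 0 + 0.220093 = 0.220093 V.

220.1 mV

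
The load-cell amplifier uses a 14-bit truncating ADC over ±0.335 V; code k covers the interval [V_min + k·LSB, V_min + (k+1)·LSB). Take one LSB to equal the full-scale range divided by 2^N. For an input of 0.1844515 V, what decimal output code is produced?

The full-scale span is 0.335 − (-0.335) = 0.67 V. LSB = 0.67 V / 2^14 ≈ 40.89 µV.
(V_in − V_min) × 2^14/range = (0.1844515 − (-0.335)) × 16384/0.67 = 12702.527.
Floor → code = 12702.

12702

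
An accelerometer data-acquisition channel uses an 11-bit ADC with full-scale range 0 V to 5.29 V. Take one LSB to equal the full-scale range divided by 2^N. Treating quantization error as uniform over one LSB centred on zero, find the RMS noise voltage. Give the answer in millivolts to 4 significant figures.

0.7457 mV

Span = 5.29 V.
One LSB is 5.29 V / 2048 = 2.58301 mV.
For a uniform distribution on [−LSB/2, +LSB/2], V_rms = LSB/√12 = 2.58301 mV/3.4641 = 0.7457 mV.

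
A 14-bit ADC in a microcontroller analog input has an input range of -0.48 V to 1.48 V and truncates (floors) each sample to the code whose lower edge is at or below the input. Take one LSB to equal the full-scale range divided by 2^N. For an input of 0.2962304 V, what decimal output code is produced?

6488

Range = 1.48 − (-0.48) = 1.96 V. LSB = 1.96 V / 2^14 ≈ 119.6 µV.
code = ⌊(V_in − V_min)/LSB⌋ = ⌊(V_in − V_min) × 2^14 / range⌋
     = ⌊(0.2962304 − (-0.48)) × 16384 / 1.96⌋ = ⌊0.7762304 × 16384/1.96⌋
     = ⌊6488.652⌋ = 6488.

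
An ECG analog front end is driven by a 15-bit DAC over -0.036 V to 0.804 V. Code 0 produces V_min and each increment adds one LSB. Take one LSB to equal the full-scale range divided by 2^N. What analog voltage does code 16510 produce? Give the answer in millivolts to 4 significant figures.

Span: 0.804 V − (-0.036 V) = 0.84 V. LSB = 0.84 V / 2^15.
Output = V_min + (16510/32768) × range = -0.036 + 0.503845 × 0.84 V
      = -0.036 + 0.423230 = 0.387230 V.

387.2 mV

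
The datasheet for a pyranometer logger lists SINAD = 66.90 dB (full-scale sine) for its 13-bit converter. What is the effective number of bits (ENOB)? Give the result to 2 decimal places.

10.82 bits

ENOB = (66.90 − 1.76)/6.02 = 10.8206 bits.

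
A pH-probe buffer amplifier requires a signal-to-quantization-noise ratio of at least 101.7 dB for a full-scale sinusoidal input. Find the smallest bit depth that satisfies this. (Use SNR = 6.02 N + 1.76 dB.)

Solving 6.02 N ≥ 101.7 − 1.76: N ≥ 16.601. Round up → N = 17.

17 bits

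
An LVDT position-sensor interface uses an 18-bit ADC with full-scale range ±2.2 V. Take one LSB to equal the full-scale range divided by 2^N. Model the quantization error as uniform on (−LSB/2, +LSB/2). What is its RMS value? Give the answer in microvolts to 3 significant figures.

Full-scale range = 2.2 V − (-2.2 V) = 4.4 V.
Step size = 4.4/262144 V = 16.785 µV.
RMS of a uniform error over width LSB is LSB/√12 = 4.85 µV.

4.85 µV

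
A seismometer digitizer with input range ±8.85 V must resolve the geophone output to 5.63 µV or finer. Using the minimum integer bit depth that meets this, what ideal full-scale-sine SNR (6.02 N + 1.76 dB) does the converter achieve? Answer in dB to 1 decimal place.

Range = 8.85 − (-8.85) = 17.7 V.
Required number of levels: 17.7/5.63 µV = 3.1439e6; smallest N with 2^N ≥ that is 22.
Ideal SNR at N = 22: 6.02·22 + 1.76 = 134.2 dB.

134.2 dB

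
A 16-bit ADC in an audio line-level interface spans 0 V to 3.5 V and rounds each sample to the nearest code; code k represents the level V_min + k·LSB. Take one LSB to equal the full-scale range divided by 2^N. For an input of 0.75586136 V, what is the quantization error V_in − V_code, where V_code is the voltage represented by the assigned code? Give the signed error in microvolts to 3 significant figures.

+9.61 µV

V_FS = 3.5 V. LSB = 3.5 V / 2^16 ≈ 53.41 µV.
(V_in − V_min)/LSB = (0.75586136 − (0)) × 65536/3.5 = 14153.1800 → nearest code k = 14153.
V_code = V_min + k × range/2^16 = 0 + 14153 × 3.5/65536 = 0.75585174561 V.
Error = V_in − V_code = 0.75586136 − (0.75585174561) = +9.61 µV.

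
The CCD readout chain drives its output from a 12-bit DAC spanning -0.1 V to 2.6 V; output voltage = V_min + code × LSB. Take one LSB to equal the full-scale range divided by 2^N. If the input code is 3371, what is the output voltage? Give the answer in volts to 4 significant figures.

2.122 V

Range = 2.6 − (-0.1) = 2.7 V. LSB = 2.7 V / 2^12.
V_out = -0.1 + 3371 × (2.7/4096) V
      = -0.1 V + 2.22209 V = 2.12209 V.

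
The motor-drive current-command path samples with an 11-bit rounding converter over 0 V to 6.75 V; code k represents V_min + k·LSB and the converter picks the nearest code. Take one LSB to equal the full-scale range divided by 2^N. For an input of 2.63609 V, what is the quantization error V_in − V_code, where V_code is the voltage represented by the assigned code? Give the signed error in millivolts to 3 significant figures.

V_FS = 6.75 V. LSB = 6.75 V / 2^11 ≈ 3.296 mV.
(2.63609 − (0)) / LSB = 2.63609 × 2048/6.75 = 799.8092. Nearest integer: k = 800.
V_code = 0 + (800/2048) × 6.75 = 2.636718750 V.
Error = V_in − V_code = 2.63609 − (2.636718750) = −0.629 mV.

−0.629 mV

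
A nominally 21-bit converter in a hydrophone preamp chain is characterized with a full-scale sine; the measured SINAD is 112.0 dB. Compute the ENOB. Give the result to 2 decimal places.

ENOB = (112.0 − 1.76)/6.02 = 18.3123 bits.

18.31 bits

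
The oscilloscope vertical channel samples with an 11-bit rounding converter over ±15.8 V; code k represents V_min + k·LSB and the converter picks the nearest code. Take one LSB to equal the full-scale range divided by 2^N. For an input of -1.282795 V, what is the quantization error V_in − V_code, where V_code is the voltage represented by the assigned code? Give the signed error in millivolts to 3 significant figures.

The full-scale span is 15.8 − (-15.8) = 31.6 V. LSB = 31.6 V / 2^11 ≈ 15.43 mV.
(-1.282795 − (-15.8)) / LSB = 14.517205 × 2048/31.6 = 940.8619. Nearest integer: k = 941.
Reconstructed level: -15.8 + 941 × 31.6/2048 V = -1.280664063 V.
V_in − V_code = -1.282795 − (-1.280664063) = −2.13 mV.

−2.13 mV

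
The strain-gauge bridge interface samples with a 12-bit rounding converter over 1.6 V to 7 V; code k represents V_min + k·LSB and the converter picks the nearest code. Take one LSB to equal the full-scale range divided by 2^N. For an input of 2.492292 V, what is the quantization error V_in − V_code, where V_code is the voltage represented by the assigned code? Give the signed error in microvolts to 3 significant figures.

−237 µV

Span: 7 V − (1.6 V) = 5.4 V. LSB = 5.4 V / 2^12 ≈ 1.318 mV.
(2.492292 − (1.6)) / LSB = 0.892292 × 4096/5.4 = 676.8200. Nearest integer: k = 677.
Reconstructed level: 1.6 + 677 × 5.4/4096 V = 2.492529297 V.
e = 2.492292 − (2.492529297) = −237 µV.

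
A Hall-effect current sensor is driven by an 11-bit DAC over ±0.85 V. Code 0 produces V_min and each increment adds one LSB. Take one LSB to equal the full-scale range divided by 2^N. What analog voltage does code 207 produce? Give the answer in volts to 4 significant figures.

The full-scale span is 0.85 − (-0.85) = 1.7 V. LSB = 1.7 V / 2^11.
V_out = -0.85 + 207 × (1.7/2048) V
      = -0.85 V + 0.171826 V = -0.678174 V.

-0.6782 V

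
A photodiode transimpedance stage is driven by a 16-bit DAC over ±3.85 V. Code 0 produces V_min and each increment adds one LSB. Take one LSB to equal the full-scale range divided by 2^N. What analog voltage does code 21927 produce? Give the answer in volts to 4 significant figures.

-1.274 V

Span: 3.85 V − (-3.85 V) = 7.7 V. LSB = 7.7 V / 2^16.
Output = V_min + (21927/65536) × range = -3.85 + 0.334579 × 7.7 V
      = -3.85 + 2.57626 = -1.27374 V.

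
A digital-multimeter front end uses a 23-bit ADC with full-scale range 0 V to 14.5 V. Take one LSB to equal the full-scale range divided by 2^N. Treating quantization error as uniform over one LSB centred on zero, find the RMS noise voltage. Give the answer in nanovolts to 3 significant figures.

V_FS = 14.5 V.
Step size = 14.5/8388608 V = 1.7285 µV.
For a uniform distribution on [−LSB/2, +LSB/2], V_rms = LSB/√12 = 1.7285 µV/3.4641 = 499 nV.

499 nV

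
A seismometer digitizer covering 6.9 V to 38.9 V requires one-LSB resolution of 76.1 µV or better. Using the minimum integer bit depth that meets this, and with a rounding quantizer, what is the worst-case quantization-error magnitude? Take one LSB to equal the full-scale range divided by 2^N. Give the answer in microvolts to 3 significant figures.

30.5 µV

Full-scale range = 38.9 V − (6.9 V) = 32 V.
32 V / 76.1 µV = 420500. Since 2^18 = 262144 and 2^19 = 524288, N = 19.
Step size = 32/524288 V = 61.035 µV.
Half an LSB is 30.5 µV.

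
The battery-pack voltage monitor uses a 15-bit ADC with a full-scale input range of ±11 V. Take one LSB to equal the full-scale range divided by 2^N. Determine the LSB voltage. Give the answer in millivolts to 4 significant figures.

0.6714 mV

Full-scale range = 11 V − (-11 V) = 22 V.
There are 2^15 = 32768 steps.
One LSB is 22 V / 32768 = 0.6714 mV.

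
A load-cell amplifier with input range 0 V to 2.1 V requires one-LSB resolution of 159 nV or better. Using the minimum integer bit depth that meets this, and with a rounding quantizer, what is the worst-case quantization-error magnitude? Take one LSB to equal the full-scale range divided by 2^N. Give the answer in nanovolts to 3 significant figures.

62.6 nV

V_FS = 2.1 V.
Levels needed ≥ 2.1/159 nV = 1.321e7. 2^24 = 16777216 suffices, so N_min = 24.
LSB = 2.1 V / 2^24 = 125.17 nV.
|e|_max = LSB/2 = 62.6 nV.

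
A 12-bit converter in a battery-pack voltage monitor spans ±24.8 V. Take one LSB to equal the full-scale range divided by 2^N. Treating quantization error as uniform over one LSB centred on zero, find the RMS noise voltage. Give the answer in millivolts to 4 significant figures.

The full-scale span is 24.8 − (-24.8) = 49.6 V.
Step size = 49.6/4096 V = 12.1094 mV.
For a uniform distribution on [−LSB/2, +LSB/2], V_rms = LSB/√12 = 12.1094 mV/3.4641 = 3.496 mV.

3.496 mV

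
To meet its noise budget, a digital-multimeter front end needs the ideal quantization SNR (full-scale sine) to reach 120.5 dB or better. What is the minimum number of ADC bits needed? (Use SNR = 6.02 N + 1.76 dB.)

20 bits

6.02 N + 1.76 ≥ 120.5 gives N ≥ 19.724, so the minimum integer is 20.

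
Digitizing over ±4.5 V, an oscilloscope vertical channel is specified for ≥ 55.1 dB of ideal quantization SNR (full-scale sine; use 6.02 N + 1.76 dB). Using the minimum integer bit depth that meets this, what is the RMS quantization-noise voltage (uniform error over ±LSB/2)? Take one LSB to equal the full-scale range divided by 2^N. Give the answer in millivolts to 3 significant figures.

Full-scale range = 4.5 V − (-4.5 V) = 9 V.
N ≥ (55.1 − 1.76)/6.02 = 8.860 → N_min = 9.
Step size = 9/512 V = 17.578 mV.
σ_q = LSB/√12 = 17.578 mV/3.4641 = 5.07 mV.

5.07 mV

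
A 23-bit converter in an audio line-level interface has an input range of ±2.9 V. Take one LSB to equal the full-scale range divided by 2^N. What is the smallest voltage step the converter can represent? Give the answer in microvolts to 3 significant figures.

0.691 µV

Span: 2.9 V − (-2.9 V) = 5.8 V.
There are 2^23 = 8388608 steps.
Step size = 5.8/8388608 V = 0.691 µV.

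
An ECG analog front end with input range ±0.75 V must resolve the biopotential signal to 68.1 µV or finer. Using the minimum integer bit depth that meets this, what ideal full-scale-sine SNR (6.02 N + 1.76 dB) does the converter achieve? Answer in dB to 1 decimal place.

92.1 dB

Full-scale range = 0.75 V − (-0.75 V) = 1.5 V.
Need 2^N ≥ 1.5 V / 68.1 µV = 22030 → N_min = 15.
6.02(15) + 1.76 = 92.06 dB.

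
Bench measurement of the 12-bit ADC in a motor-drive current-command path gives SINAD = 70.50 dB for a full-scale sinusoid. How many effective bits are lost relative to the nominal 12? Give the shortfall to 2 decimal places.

0.58 bits

N_eff = (70.50 − 1.76)/6.02 = 11.4186 bits.
Shortfall = 12 − 11.4186 = 0.5814 bits.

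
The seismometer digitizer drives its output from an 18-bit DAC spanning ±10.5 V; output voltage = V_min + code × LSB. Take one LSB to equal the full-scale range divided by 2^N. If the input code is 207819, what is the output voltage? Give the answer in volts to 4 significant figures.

6.148 V

Span: 10.5 V − (-10.5 V) = 21 V. LSB = 21 V / 2^18.
Output = V_min + (207819/262144) × range = -10.5 + 0.792767 × 21 V
      = -10.5 + 16.6481 = 6.14810 V.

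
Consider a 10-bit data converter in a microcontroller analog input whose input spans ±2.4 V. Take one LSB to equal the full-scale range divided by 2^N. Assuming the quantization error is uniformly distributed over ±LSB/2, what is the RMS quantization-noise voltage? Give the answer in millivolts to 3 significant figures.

1.35 mV

The full-scale span is 2.4 − (-2.4) = 4.8 V.
LSB = 4.8 V / 2^10 = 4.6875 mV.
V_rms = LSB/√12 = 4.6875 mV / √12 = 1.35 mV.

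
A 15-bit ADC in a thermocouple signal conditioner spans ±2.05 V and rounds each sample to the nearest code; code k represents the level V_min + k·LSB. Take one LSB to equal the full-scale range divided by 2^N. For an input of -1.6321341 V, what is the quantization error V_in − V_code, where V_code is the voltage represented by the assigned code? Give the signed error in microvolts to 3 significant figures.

−41.8 µV

Range = 2.05 − (-2.05) = 4.1 V. LSB = 4.1 V / 2^15 ≈ 125.1 µV.
(V_in − V_min)/LSB = (-1.6321341 − (-2.05)) × 32768/4.1 = 3339.6658 → nearest code k = 3340.
V_code = -2.05 + (3340/32768) × 4.1 = -1.6320922852 V.
Error = V_in − V_code = -1.6321341 − (-1.6320922852) = −41.8 µV.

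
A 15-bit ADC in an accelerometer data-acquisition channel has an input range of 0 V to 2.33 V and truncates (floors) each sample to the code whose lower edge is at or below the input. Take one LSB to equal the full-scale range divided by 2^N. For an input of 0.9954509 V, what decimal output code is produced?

13999

V_FS = 2.33 V. LSB = 2.33 V / 2^15 ≈ 71.11 µV.
code = ⌊(V_in − V_min)/LSB⌋ = ⌊(V_in − V_min) × 2^15 / range⌋
     = ⌊(0.9954509 − (0)) × 32768 / 2.33⌋ = ⌊0.9954509 × 32768/2.33⌋
     = ⌊13999.543⌋ = 13999.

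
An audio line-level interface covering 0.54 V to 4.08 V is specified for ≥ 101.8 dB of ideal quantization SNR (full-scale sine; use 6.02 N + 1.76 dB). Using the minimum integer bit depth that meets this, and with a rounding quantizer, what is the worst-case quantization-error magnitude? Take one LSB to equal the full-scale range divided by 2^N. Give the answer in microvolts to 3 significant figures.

Full-scale range = 4.08 V − (0.54 V) = 3.54 V.
6.02 N + 1.76 ≥ 101.8 gives N ≥ 16.618, so the minimum integer is 17.
LSB = 3.54 V ÷ 2^17 = 3.54/131072 V = 27.008 µV.
Half an LSB is 13.5 µV.

13.5 µV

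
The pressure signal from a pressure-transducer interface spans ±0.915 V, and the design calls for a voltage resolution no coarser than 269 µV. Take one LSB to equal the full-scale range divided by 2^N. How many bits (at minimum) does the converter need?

13 bits

The full-scale span is 0.915 − (-0.915) = 1.83 V.
1.83 V / 269 µV = 6803. Since 2^12 = 4096 and 2^13 = 8192, N = 13.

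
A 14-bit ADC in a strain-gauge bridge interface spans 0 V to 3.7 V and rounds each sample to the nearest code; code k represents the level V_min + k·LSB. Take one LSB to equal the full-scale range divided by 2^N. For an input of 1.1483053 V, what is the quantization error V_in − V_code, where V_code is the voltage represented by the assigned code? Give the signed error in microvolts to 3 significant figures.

−40.6 µV

Span = 3.7 V. LSB = 3.7 V / 2^14 ≈ 225.8 µV.
Position in LSBs: (1.1483053 − (0)) × 16384/3.7 = 5084.8200; rounding gives k = 5085.
V_code = V_min + k × range/2^14 = 0 + 5085 × 3.7/16384 = 1.1483459473 V.
Error = V_in − V_code = 1.1483053 − (1.1483459473) = −40.6 µV.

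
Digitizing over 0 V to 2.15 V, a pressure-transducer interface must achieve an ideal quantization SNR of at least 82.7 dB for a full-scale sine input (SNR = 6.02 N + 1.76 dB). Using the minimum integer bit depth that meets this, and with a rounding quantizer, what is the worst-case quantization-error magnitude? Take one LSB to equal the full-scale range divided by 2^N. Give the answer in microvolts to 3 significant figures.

V_FS = 2.15 V.
6.02 N + 1.76 ≥ 82.7 gives N ≥ 13.445, so the minimum integer is 14.
LSB = 2.15 V ÷ 2^14 = 2.15/16384 V = 131.23 µV.
Half an LSB is 65.6 µV.

65.6 µV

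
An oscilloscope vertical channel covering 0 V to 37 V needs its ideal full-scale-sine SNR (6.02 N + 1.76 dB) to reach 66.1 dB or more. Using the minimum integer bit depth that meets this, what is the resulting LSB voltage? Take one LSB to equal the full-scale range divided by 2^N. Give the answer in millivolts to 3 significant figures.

18.1 mV

V_FS = 37 V.
Required N = ⌈(66.1 − 1.76)/6.02⌉ = ⌈10.688⌉ = 11.
LSB = 37 V ÷ 2^11 = 37/2048 V = 18.1 mV.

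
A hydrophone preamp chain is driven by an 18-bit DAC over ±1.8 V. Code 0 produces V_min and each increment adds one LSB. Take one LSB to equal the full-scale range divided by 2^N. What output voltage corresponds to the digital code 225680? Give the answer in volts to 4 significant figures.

1.299 V

Span: 1.8 V − (-1.8 V) = 3.6 V. LSB = 3.6 V / 2^18.
Output = V_min + (225680/262144) × range = -1.8 + 0.860901 × 3.6 V
      = -1.8 + 3.09924 = 1.29924 V.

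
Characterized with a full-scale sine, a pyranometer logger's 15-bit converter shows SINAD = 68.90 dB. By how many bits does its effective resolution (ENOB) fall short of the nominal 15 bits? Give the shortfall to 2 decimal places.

3.85 bits

ENOB = (SINAD − 1.76)/6.02 = (68.90 − 1.76)/6.02 = 11.1528 bits.
Shortfall = 15 − 11.1528 = 3.8472 bits.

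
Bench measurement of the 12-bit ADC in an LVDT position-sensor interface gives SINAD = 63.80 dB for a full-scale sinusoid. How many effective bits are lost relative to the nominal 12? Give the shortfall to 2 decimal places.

Effective bits = (63.80 − 1.76)/6.02 = 10.3056.
Lost resolution: 12 − 10.3056 = 1.6944 bits.

1.69 bits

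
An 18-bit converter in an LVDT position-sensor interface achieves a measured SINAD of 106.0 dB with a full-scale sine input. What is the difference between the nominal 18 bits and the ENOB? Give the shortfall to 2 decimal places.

N_eff = (106.0 − 1.76)/6.02 = 17.3156 bits.
18 − 17.3156 = 0.68 bits below nominal.

0.68 bits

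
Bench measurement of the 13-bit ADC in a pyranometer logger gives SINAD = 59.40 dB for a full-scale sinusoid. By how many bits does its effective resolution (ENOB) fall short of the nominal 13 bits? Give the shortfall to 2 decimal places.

3.43 bits

Effective bits = (59.40 − 1.76)/6.02 = 9.5748.
13 − 9.5748 = 3.43 bits below nominal.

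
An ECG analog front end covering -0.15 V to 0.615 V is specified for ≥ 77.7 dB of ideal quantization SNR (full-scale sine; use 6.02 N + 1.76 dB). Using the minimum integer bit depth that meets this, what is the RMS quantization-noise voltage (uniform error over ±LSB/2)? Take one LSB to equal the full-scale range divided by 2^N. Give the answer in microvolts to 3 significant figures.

27.0 µV

Range = 0.615 − (-0.15) = 0.765 V.
Solving 6.02 N ≥ 77.7 − 1.76: N ≥ 12.615. Round up → N = 13.
Step size = 0.765/8192 V = 93.384 µV.
RMS noise = LSB/√12 = 27.0 µV.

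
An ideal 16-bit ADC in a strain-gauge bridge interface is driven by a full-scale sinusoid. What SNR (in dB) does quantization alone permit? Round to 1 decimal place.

SNR = 6.02·16 + 1.76 = 98.08 dB.

98.1 dB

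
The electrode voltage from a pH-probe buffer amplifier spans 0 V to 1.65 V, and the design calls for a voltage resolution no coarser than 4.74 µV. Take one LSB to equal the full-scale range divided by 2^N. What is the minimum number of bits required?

Range is 1.65 V.
Required number of levels: 1.65/4.74 µV = 348100; smallest N with 2^N ≥ that is 19.

19 bits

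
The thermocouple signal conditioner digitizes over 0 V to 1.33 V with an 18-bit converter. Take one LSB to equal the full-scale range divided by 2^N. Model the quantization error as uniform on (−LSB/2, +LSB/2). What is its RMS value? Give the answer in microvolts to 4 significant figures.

Range is 1.33 V.
Step size = 1.33/262144 V = 5.07355 µV.
For a uniform distribution on [−LSB/2, +LSB/2], V_rms = LSB/√12 = 5.07355 µV/3.4641 = 1.465 µV.

1.465 µV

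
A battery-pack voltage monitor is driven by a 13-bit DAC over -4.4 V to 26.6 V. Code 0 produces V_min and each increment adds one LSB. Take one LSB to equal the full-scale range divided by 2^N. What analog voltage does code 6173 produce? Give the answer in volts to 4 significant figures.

18.96 V

Range = 26.6 − (-4.4) = 31 V. LSB = 31 V / 2^13.
Output = V_min + (6173/8192) × range = -4.4 + 0.753540 × 31 V
      = -4.4 V + 23.3597 V = 18.9597 V.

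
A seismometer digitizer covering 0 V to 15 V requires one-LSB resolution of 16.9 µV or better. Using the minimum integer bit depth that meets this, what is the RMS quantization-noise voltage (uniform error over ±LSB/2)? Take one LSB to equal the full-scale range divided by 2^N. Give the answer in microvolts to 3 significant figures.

Range is 15 V.
Need 2^N ≥ 15 V / 16.9 µV = 887600 → N_min = 20.
LSB = 15 V / 2^20 = 14.305 µV.
σ_q = LSB/√12 = 14.305 µV/3.4641 = 4.13 µV.

4.13 µV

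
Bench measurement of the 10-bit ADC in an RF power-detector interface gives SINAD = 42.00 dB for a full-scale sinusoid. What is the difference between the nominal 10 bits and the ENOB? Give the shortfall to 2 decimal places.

3.32 bits

N_eff = (42.00 − 1.76)/6.02 = 6.6844 bits.
10 − 6.6844 = 3.32 bits below nominal.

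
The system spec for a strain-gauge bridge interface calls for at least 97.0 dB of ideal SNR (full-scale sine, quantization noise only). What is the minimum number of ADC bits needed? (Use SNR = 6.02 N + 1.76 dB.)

16 bits

6.02 N + 1.76 ≥ 97.0 gives N ≥ 15.821, so the minimum integer is 16.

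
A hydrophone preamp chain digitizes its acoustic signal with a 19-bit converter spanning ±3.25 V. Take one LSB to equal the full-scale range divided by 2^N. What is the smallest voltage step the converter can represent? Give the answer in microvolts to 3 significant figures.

12.4 µV

Full-scale range = 3.25 V − (-3.25 V) = 6.5 V.
There are 2^19 = 524288 steps.
Step size = 6.5/524288 V = 12.4 µV.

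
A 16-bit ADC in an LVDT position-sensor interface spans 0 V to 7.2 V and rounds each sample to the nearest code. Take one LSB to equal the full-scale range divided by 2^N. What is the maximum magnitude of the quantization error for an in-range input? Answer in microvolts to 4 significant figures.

54.93 µV

V_FS = 7.2 V.
LSB = 7.2 V / 2^16 = 109.863 µV.
|e|_max = LSB/2 = 54.93 µV.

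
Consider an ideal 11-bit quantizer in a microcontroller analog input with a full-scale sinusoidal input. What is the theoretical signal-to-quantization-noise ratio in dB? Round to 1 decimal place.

For an ideal N-bit converter with full-scale sine input, SNR = 6.02 N + 1.76 dB. SNR = 6.02 × 11 + 1.76 = 66.22 + 1.76 = 67.98 dB.

68.0 dB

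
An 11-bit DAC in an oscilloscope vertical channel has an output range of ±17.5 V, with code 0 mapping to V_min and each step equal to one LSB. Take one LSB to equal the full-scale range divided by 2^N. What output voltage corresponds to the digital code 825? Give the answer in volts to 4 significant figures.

Range = 17.5 − (-17.5) = 35 V. LSB = 35 V / 2^11.
Output = V_min + (825/2048) × range = -17.5 + 0.402832 × 35 V
      = -17.5 V + 14.0991 V = -3.40088 V.

-3.401 V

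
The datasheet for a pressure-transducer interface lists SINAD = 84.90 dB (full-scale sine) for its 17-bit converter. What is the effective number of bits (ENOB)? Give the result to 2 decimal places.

ENOB = (SINAD − 1.76) / 6.02 = (84.90 − 1.76) / 6.02 = 83.14 / 6.02 = 13.8106.

13.81 bits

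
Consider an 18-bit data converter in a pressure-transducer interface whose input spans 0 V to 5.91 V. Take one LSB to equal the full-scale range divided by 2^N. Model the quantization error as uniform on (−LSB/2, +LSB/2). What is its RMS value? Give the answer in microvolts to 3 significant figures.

6.51 µV

Full-scale range = 5.91 V.
Step size = 5.91/262144 V = 22.545 µV.
σ_q = LSB/√12 = 22.545 µV/3.4641 = 6.51 µV.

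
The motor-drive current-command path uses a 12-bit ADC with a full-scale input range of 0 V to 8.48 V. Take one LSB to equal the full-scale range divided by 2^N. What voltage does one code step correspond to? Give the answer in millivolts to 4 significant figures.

Span = 8.48 V.
There are 2^12 = 4096 steps.
LSB = 8.48 V ÷ 2^12 = 8.48/4096 V = 2.070 mV.

2.070 mV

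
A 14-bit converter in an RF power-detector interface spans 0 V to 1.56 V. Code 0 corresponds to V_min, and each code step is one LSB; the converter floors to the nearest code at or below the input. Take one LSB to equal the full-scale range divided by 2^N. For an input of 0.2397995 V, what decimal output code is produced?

V_FS = 1.56 V. LSB = 1.56 V / 2^14 ≈ 95.21 µV.
code = ⌊(V_in − V_min)/LSB⌋ = ⌊(V_in − V_min) × 2^14 / range⌋
     = ⌊(0.2397995 − (0)) × 16384 / 1.56⌋ = ⌊0.2397995 × 16384/1.56⌋
     = ⌊2518.510⌋ = 2518.

2518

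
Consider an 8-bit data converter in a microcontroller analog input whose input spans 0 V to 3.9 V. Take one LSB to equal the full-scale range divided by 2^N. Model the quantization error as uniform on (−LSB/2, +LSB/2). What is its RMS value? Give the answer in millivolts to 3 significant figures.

Full-scale range = 3.9 V.
Step size = 3.9/256 V = 15.234 mV.
RMS of a uniform error over width LSB is LSB/√12 = 4.40 mV.

4.40 mV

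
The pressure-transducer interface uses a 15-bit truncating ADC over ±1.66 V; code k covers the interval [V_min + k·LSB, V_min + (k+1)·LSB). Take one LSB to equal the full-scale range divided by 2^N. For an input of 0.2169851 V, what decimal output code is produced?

Full-scale range = 1.66 V − (-1.66 V) = 3.32 V. LSB = 3.32 V / 2^15 ≈ 101.3 µV.
(V_in − V_min) × 2^15/range = (0.2169851 − (-1.66)) × 32768/3.32 = 18525.617.
Floor → code = 18525.

18525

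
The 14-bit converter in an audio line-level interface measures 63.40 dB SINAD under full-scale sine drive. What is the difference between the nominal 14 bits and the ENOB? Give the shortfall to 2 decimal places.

Effective bits = (63.40 − 1.76)/6.02 = 10.2392.
Lost resolution: 14 − 10.2392 = 3.7608 bits.

3.76 bits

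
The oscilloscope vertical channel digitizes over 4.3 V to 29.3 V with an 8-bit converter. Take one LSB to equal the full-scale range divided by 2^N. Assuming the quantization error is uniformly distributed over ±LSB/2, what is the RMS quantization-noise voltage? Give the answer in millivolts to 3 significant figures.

Range = 29.3 − (4.3) = 25 V.
Step size = 25/256 V = 97.656 mV.
RMS of a uniform error over width LSB is LSB/√12 = 28.2 mV.

28.2 mV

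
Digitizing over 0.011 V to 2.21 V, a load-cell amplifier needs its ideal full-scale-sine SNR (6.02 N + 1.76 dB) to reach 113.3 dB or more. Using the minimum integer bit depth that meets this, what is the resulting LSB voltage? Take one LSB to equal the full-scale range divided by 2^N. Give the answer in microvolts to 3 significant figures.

Range = 2.21 − (0.011) = 2.199 V.
N ≥ (113.3 − 1.76)/6.02 = 18.528 → N_min = 19.
Step size = 2.199/524288 V = 4.19 µV.

4.19 µV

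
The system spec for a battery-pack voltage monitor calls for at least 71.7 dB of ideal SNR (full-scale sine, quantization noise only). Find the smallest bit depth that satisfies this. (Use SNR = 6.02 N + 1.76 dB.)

12 bits

Solving 6.02 N ≥ 71.7 − 1.76: N ≥ 11.618. Round up → N = 12.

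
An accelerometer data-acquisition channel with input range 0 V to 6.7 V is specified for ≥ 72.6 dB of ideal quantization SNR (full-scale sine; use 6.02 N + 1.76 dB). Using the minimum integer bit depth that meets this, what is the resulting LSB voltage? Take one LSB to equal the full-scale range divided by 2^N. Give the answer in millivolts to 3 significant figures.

1.64 mV

Span = 6.7 V.
Solving 6.02 N ≥ 72.6 − 1.76: N ≥ 11.767. Round up → N = 12.
LSB = 6.7 V / 2^12 = 1.64 mV.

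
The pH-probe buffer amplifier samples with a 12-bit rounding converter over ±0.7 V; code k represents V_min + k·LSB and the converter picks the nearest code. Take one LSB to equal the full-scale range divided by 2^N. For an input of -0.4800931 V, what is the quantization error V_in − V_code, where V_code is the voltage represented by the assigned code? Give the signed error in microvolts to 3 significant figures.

+132 µV

Range = 0.7 − (-0.7) = 1.4 V. LSB = 1.4 V / 2^12 ≈ 341.8 µV.
(-0.4800931 − (-0.7)) / LSB = 0.2199069 × 4096/1.4 = 643.3848. Nearest integer: k = 643.
V_code = -0.7 + (643/4096) × 1.4 = -0.4802246094 V.
e = -0.4800931 − (-0.4802246094) = +132 µV.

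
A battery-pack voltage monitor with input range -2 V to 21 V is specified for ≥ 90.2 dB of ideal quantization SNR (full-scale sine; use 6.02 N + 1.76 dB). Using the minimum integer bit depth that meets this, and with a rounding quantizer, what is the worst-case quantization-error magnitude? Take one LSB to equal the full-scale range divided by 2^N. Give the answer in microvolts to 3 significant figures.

The full-scale span is 21 − (-2) = 23 V.
Required N = ⌈(90.2 − 1.76)/6.02⌉ = ⌈14.691⌉ = 15.
LSB = 23 V ÷ 2^15 = 23/32768 V = 0.70190 mV.
|e|_max = LSB/2 = 351 µV.

351 µV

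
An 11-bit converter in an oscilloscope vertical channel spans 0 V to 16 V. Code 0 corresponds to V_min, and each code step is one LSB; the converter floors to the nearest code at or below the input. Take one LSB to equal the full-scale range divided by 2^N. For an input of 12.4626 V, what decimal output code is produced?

1595

Range is 16 V. LSB = 16 V / 2^11 ≈ 7.812 mV.
(V_in − V_min) × 2^11/range = (12.4626 − (0)) × 2048/16 = 1595.213.
Floor → code = 1595.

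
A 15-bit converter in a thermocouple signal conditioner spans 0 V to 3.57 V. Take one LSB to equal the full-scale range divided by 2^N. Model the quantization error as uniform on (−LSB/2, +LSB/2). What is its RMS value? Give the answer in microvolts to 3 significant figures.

Full-scale range = 3.57 V.
LSB = 3.57 V / 2^15 = 108.95 µV.
σ_q = LSB/√12 = 108.95 µV/3.4641 = 31.5 µV.

31.5 µV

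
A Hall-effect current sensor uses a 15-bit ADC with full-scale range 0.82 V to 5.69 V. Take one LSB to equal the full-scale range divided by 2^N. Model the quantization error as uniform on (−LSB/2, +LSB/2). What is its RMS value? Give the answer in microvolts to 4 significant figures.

42.90 µV

Span: 5.69 V − (0.82 V) = 4.87 V.
LSB = 4.87 V ÷ 2^15 = 4.87/32768 V = 148.621 µV.
V_rms = LSB/√12 = 148.621 µV / √12 = 42.90 µV.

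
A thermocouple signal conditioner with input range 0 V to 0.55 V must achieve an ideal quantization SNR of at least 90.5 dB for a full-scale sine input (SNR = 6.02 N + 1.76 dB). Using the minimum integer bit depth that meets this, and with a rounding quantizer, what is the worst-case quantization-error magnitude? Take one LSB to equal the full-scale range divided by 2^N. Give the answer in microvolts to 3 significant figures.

8.39 µV

V_FS = 0.55 V.
Required N = ⌈(90.5 − 1.76)/6.02⌉ = ⌈14.741⌉ = 15.
LSB = 0.55 V ÷ 2^15 = 0.55/32768 V = 16.785 µV.
Max error for round-to-nearest is LSB/2 = 8.39 µV.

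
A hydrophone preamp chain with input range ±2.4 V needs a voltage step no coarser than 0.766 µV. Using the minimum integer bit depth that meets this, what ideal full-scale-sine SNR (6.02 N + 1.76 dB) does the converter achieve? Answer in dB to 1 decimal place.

140.2 dB

Span: 2.4 V − (-2.4 V) = 4.8 V.
Need 2^N ≥ 4.8 V / 0.766 µV = 6.266e6 → N_min = 23.
6.02(23) + 1.76 = 140.22 dB.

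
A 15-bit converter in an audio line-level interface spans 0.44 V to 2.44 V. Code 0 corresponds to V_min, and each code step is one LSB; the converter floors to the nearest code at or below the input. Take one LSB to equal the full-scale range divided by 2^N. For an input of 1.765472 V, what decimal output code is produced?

Range = 2.44 − (0.44) = 2 V. LSB = 2 V / 2^15 ≈ 61.04 µV.
V_in − V_min = 1.765472 − (0.44) = 1.325472 V.
Divide by LSB: 1.325472 × 32768/2 = 21716.5332.
Truncating gives code 21716.

21716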